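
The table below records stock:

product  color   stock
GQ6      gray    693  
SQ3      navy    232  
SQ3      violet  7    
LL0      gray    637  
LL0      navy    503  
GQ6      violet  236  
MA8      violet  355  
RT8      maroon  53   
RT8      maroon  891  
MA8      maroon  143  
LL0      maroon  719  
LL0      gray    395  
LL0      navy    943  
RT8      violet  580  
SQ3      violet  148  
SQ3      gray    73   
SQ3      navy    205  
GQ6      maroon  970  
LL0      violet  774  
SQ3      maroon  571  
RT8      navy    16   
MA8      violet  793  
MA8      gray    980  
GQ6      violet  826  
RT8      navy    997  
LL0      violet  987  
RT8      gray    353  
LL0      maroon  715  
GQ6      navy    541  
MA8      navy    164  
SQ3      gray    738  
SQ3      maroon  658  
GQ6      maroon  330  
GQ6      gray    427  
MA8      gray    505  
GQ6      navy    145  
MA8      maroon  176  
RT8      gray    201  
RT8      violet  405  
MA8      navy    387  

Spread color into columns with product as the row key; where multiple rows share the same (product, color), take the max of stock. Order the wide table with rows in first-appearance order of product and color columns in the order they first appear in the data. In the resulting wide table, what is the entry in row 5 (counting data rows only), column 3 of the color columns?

With rows in first-appearance order of product, row 5 is product=RT8. color columns in first-appearance order: gray, navy, violet, maroon; column 3 is violet.
Long rows with product=RT8, color=violet: max(580, 405) = 580.

580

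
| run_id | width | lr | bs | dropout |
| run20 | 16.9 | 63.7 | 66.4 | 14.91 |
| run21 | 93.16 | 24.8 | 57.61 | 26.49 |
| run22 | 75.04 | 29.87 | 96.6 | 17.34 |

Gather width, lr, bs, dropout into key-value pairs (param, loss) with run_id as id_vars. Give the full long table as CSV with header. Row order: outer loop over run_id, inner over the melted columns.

run_id,param,loss
run20,width,16.9
run20,lr,63.7
run20,bs,66.4
run20,dropout,14.91
run21,width,93.16
run21,lr,24.8
run21,bs,57.61
run21,dropout,26.49
run22,width,75.04
run22,lr,29.87
run22,bs,96.6
run22,dropout,17.34

Each (run_id, column) pair becomes one row: 3 × 4 = 12 rows.
For example, (run20, width) → loss=16.9.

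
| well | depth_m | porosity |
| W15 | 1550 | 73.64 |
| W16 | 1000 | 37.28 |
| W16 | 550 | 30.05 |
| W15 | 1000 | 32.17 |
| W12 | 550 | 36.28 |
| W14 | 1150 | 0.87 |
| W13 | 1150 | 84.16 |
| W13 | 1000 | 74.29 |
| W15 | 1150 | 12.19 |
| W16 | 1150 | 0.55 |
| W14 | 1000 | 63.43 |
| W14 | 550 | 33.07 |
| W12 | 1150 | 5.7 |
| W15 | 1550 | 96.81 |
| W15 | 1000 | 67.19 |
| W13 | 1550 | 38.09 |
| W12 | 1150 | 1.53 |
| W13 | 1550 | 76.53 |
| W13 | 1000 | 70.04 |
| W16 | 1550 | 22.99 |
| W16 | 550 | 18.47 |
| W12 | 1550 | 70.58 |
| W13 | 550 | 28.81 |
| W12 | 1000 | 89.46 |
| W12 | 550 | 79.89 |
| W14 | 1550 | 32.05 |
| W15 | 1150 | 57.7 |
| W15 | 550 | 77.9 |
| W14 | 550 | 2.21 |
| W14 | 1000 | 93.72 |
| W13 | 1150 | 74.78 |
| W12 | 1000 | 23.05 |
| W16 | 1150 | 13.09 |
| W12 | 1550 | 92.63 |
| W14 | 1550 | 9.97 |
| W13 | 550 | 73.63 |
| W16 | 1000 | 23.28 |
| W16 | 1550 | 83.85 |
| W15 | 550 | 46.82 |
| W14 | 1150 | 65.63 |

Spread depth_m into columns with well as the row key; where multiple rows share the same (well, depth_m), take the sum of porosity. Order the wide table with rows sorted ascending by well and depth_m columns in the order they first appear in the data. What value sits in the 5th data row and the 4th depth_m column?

With rows sorted ascending by well, row 5 is well=W16. depth_m columns in first-appearance order: 1550, 1000, 550, 1150; column 4 is 1150.
Long rows with well=W16, depth_m=1150: 0.55 + 13.09 = 13.64.

13.64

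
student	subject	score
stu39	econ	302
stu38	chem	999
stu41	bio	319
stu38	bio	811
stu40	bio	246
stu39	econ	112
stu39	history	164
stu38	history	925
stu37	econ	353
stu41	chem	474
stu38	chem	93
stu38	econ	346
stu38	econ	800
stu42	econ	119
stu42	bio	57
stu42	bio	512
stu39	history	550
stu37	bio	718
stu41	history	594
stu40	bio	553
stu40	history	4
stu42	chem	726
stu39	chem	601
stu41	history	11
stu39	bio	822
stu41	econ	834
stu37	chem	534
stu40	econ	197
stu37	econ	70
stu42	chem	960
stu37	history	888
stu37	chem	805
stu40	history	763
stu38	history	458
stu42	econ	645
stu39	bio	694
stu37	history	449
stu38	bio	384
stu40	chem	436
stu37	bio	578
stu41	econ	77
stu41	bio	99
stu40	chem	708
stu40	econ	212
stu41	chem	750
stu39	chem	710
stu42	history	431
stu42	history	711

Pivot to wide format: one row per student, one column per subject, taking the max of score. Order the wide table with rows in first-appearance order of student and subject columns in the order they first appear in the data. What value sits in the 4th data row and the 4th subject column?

With rows in first-appearance order of student, row 4 is student=stu40. subject columns in first-appearance order: econ, chem, bio, history; column 4 is history.
Long rows with student=stu40, subject=history: max(4, 763) = 763.

763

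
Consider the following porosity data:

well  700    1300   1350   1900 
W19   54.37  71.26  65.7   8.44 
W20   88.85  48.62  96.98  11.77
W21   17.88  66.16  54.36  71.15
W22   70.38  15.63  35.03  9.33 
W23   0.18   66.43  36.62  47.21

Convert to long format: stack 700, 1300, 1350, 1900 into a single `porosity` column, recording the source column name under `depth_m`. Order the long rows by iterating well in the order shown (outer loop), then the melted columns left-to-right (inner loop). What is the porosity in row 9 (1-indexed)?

17.88

20 rows total (5 × 4). Row 9: index ⌊(9-1)/4⌋ = 2 into well → W21; (9-1) mod 4 = 0 into the melted columns → 700.
So row 9 is (W21, 700, 17.88); porosity = 17.88.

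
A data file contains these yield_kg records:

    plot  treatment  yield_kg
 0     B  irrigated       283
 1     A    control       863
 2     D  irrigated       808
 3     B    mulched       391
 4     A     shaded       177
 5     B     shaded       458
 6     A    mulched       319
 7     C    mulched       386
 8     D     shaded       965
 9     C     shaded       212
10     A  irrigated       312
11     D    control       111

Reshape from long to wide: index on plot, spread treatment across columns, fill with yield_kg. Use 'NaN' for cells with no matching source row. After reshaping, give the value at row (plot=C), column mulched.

The long row with plot=C, treatment=mulched has yield_kg=386.

386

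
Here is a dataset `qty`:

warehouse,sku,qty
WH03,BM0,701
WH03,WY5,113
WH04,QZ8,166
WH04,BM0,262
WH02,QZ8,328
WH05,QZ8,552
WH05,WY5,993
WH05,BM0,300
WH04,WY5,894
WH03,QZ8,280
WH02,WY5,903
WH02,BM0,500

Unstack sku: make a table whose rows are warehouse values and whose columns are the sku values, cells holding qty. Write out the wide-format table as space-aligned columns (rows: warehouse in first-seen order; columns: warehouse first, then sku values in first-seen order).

warehouse  BM0  WY5  QZ8
WH03       701  113  280
WH04       262  894  166
WH02       500  903  328
WH05       300  993  552

Columns: warehouse plus the 3 distinct sku values (BM0, WY5, QZ8).
For example, row WH03 column BM0 takes qty=701 from the long row (WH03, BM0).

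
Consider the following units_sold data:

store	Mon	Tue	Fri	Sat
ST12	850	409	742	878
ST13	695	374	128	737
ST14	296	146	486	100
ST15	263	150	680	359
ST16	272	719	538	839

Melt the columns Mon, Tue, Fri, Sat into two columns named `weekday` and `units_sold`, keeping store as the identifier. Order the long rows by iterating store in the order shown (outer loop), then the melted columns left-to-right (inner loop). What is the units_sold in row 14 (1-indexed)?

150

20 rows total (5 × 4). Row 14: index ⌊(14-1)/4⌋ = 3 into store → ST15; (14-1) mod 4 = 1 into the melted columns → Tue.
So row 14 is (ST15, Tue, 150); units_sold = 150.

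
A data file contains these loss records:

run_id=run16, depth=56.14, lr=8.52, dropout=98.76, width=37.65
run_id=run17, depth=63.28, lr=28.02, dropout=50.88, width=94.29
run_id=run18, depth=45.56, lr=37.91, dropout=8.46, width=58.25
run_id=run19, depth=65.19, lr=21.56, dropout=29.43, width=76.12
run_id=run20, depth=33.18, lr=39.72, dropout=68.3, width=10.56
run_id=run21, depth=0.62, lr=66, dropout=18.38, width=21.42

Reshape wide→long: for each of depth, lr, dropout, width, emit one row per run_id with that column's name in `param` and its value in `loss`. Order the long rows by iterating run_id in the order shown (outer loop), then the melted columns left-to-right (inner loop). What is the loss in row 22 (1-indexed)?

24 rows total (6 × 4). Row 22: index ⌊(22-1)/4⌋ = 5 into run_id → run21; (22-1) mod 4 = 1 into the melted columns → lr.
So row 22 is (run21, lr, 66); loss = 66.

66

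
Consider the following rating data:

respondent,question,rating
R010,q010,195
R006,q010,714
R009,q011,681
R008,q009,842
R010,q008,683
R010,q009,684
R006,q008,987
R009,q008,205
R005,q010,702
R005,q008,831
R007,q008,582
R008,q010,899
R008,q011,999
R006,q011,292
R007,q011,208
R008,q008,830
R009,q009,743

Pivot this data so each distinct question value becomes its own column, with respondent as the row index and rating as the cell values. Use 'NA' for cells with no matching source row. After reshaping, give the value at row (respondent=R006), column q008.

The long row with respondent=R006, question=q008 has rating=987.

987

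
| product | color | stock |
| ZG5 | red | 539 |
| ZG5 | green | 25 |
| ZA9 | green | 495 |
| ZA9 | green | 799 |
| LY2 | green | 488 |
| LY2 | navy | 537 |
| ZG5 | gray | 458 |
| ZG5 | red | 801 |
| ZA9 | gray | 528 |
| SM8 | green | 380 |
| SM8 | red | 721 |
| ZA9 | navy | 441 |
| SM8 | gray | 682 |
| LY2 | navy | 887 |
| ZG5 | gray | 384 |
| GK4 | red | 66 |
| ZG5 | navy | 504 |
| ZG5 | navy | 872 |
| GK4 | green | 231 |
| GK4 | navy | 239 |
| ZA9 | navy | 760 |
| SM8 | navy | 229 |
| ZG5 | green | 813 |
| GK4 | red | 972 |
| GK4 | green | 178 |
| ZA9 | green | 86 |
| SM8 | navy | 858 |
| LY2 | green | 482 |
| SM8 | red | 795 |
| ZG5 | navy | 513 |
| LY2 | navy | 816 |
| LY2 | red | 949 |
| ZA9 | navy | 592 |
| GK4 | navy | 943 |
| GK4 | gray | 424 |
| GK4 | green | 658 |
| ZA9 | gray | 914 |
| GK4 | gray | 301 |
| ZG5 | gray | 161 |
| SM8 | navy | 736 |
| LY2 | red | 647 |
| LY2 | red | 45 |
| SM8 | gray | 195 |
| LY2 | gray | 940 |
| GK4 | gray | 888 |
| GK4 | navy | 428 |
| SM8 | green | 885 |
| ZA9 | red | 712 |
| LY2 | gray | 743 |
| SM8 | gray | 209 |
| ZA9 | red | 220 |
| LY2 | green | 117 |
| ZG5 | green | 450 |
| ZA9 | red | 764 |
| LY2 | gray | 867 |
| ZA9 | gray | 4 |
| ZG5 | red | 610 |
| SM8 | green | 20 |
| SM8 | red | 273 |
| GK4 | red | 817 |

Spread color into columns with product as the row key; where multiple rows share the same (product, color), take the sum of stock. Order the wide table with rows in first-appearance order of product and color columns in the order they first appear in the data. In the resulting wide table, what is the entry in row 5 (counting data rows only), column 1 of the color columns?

With rows in first-appearance order of product, row 5 is product=GK4. color columns in first-appearance order: red, green, navy, gray; column 1 is red.
Long rows with product=GK4, color=red: 66 + 972 + 817 = 1855.

1855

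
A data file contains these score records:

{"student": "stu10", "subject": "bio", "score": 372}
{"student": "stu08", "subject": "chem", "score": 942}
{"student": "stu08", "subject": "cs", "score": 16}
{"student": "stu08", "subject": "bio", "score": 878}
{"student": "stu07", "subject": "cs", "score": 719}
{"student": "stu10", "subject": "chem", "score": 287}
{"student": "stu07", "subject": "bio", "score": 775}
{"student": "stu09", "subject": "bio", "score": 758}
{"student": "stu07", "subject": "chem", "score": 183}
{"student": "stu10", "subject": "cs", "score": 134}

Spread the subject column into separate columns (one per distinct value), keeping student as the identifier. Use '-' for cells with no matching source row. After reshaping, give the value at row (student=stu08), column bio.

878

The long row with student=stu08, subject=bio has score=878.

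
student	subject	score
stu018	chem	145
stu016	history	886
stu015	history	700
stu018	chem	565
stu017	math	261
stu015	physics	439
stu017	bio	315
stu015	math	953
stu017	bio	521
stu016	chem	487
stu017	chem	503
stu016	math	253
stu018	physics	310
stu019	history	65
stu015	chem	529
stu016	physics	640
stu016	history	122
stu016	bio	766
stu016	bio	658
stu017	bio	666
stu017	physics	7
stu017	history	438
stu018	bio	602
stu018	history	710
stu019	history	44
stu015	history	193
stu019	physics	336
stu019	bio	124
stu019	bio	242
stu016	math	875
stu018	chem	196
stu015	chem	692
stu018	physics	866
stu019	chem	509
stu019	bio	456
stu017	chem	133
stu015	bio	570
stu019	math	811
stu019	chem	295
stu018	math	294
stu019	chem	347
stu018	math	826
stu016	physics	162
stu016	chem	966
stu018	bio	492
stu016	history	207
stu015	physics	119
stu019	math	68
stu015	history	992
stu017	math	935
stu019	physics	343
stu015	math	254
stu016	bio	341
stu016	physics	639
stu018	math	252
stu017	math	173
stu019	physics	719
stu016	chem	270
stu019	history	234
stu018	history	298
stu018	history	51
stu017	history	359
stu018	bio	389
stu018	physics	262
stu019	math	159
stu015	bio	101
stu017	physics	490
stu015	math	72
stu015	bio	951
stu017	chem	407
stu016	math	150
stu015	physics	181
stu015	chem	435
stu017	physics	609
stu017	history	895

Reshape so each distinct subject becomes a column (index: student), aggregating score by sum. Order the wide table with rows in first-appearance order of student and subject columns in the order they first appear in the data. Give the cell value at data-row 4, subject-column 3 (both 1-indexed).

With rows in first-appearance order of student, row 4 is student=stu017. subject columns in first-appearance order: chem, history, math, physics, bio; column 3 is math.
Long rows with student=stu017, subject=math: 261 + 935 + 173 = 1369.

1369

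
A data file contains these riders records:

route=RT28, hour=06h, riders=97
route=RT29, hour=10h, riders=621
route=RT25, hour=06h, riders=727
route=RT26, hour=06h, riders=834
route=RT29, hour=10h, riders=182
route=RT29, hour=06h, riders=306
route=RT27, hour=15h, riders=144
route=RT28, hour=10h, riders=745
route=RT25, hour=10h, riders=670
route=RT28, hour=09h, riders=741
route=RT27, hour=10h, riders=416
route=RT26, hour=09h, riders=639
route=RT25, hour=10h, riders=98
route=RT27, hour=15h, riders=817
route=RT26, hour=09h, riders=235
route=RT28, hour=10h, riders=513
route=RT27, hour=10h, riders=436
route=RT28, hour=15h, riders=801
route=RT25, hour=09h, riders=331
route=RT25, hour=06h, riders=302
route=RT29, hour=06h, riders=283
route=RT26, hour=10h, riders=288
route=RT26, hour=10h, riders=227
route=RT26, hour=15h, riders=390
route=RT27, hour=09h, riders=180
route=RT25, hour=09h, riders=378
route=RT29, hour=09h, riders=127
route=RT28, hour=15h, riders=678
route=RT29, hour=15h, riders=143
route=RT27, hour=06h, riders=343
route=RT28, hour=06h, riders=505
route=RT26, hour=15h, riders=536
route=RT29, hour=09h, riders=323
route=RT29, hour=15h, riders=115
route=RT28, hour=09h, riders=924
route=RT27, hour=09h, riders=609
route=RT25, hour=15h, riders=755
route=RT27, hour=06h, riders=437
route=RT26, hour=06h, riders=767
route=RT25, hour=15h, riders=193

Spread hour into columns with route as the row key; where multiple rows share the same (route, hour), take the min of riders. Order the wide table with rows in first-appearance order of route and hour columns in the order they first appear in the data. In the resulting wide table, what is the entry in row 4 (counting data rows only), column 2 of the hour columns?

227

With rows in first-appearance order of route, row 4 is route=RT26. hour columns in first-appearance order: 06h, 10h, 15h, 09h; column 2 is 10h.
Long rows with route=RT26, hour=10h: min(288, 227) = 227.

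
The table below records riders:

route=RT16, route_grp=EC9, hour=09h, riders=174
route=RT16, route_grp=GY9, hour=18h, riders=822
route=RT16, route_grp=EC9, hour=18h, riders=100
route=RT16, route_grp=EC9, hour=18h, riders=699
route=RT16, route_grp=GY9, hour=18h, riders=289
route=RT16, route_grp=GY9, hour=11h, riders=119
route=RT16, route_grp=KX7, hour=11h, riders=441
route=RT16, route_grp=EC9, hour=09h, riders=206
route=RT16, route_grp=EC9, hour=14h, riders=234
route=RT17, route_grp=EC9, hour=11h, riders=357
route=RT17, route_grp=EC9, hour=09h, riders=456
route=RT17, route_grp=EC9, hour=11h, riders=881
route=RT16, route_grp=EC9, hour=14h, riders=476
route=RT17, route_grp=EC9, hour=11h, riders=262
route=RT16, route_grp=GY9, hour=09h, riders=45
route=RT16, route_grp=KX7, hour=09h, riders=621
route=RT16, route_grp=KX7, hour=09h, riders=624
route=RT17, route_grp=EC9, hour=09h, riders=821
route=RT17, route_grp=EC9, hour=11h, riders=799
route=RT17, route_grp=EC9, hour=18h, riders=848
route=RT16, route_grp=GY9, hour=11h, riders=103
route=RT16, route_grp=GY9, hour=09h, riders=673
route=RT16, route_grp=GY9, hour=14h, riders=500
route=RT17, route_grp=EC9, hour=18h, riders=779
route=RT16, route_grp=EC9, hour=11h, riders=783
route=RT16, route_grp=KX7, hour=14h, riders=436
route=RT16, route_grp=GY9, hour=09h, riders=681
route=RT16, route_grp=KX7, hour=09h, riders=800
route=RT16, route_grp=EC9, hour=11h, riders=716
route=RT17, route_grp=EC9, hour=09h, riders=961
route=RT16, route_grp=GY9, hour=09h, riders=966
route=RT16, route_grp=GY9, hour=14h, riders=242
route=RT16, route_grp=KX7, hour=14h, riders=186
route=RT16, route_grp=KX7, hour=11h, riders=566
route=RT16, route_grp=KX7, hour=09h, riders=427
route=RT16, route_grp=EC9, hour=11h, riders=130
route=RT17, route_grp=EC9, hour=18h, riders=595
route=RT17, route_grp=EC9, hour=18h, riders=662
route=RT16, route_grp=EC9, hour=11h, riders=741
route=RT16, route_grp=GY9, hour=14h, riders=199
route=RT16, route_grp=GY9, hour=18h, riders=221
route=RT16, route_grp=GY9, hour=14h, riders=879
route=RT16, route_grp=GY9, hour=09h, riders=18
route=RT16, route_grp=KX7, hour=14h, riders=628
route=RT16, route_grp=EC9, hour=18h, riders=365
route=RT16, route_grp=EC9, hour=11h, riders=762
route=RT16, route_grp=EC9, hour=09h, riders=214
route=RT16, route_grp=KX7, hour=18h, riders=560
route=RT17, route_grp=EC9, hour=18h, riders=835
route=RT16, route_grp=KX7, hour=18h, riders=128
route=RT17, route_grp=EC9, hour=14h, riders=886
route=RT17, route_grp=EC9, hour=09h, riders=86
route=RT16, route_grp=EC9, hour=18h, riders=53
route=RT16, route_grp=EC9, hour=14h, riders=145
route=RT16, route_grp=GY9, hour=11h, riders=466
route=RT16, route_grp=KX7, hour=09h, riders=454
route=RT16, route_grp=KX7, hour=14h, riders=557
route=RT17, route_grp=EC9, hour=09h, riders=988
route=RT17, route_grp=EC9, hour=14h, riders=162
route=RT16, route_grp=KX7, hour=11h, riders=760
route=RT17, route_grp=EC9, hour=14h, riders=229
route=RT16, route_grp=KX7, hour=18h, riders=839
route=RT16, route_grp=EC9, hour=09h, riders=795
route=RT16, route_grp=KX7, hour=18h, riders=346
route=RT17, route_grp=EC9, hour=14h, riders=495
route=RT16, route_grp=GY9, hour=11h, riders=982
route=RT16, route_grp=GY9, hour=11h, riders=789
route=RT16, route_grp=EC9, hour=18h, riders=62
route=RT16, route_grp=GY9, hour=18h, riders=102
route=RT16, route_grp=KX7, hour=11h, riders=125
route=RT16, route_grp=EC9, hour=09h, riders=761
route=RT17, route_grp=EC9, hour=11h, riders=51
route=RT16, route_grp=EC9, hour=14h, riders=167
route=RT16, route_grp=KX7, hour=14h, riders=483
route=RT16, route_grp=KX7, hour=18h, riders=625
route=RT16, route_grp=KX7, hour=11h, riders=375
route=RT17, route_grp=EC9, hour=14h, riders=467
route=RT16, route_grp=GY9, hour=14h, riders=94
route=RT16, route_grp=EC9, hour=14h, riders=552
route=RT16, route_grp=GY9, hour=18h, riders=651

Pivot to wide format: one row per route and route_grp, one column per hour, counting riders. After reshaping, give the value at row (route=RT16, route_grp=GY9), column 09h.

5

Rows with route=RT16, route_grp=GY9 and hour=09h: riders values are 45, 673, 681, 966, 18.
5 rows match — count = 5.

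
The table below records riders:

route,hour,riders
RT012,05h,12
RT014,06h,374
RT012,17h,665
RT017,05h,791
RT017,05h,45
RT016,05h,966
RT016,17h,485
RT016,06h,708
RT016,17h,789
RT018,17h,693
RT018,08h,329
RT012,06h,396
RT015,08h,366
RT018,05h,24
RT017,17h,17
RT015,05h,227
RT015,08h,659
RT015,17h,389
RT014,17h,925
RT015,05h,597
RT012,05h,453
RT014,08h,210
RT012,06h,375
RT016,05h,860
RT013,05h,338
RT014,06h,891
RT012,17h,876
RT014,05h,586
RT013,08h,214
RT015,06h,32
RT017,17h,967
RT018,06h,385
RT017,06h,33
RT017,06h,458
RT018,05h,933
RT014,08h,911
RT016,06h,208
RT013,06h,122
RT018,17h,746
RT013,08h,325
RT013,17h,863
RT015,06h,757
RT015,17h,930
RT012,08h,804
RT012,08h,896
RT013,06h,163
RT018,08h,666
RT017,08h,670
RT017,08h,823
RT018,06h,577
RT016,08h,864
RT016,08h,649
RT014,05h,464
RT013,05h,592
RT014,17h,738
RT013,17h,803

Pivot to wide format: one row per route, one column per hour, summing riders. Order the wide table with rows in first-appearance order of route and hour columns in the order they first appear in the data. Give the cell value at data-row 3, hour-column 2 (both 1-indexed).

491

With rows in first-appearance order of route, row 3 is route=RT017. hour columns in first-appearance order: 05h, 06h, 17h, 08h; column 2 is 06h.
Long rows with route=RT017, hour=06h: 33 + 458 = 491.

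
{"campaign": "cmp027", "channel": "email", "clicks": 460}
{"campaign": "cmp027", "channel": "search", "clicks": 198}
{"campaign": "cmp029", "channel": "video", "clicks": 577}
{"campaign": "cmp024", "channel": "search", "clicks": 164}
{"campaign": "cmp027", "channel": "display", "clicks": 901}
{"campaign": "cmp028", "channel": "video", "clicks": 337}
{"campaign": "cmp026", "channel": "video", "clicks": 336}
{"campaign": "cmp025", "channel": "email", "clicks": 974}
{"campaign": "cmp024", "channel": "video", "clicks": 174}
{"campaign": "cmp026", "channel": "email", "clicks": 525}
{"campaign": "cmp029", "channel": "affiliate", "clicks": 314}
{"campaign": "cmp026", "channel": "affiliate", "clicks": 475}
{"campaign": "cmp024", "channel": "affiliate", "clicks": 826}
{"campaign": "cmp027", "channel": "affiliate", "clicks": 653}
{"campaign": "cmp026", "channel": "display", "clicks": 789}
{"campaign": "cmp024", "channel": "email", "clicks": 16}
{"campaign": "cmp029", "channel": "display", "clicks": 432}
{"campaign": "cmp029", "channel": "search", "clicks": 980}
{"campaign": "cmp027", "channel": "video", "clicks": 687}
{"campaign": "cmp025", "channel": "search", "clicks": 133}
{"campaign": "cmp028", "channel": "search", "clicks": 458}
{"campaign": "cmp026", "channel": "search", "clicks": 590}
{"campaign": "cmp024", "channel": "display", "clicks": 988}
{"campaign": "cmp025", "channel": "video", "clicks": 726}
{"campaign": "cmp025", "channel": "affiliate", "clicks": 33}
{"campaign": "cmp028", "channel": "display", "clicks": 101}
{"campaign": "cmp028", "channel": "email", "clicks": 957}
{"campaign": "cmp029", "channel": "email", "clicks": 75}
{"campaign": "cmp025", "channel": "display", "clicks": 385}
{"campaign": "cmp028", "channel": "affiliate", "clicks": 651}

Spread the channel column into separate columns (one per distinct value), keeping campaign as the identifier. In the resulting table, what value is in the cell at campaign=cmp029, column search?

980

Wide layout: rows indexed by campaign, columns are the 5 distinct channel values (email, search, video, display, affiliate).
Cell (campaign=cmp029, channel=search) draws from the long row where campaign=cmp029 and channel=search, which has clicks=980.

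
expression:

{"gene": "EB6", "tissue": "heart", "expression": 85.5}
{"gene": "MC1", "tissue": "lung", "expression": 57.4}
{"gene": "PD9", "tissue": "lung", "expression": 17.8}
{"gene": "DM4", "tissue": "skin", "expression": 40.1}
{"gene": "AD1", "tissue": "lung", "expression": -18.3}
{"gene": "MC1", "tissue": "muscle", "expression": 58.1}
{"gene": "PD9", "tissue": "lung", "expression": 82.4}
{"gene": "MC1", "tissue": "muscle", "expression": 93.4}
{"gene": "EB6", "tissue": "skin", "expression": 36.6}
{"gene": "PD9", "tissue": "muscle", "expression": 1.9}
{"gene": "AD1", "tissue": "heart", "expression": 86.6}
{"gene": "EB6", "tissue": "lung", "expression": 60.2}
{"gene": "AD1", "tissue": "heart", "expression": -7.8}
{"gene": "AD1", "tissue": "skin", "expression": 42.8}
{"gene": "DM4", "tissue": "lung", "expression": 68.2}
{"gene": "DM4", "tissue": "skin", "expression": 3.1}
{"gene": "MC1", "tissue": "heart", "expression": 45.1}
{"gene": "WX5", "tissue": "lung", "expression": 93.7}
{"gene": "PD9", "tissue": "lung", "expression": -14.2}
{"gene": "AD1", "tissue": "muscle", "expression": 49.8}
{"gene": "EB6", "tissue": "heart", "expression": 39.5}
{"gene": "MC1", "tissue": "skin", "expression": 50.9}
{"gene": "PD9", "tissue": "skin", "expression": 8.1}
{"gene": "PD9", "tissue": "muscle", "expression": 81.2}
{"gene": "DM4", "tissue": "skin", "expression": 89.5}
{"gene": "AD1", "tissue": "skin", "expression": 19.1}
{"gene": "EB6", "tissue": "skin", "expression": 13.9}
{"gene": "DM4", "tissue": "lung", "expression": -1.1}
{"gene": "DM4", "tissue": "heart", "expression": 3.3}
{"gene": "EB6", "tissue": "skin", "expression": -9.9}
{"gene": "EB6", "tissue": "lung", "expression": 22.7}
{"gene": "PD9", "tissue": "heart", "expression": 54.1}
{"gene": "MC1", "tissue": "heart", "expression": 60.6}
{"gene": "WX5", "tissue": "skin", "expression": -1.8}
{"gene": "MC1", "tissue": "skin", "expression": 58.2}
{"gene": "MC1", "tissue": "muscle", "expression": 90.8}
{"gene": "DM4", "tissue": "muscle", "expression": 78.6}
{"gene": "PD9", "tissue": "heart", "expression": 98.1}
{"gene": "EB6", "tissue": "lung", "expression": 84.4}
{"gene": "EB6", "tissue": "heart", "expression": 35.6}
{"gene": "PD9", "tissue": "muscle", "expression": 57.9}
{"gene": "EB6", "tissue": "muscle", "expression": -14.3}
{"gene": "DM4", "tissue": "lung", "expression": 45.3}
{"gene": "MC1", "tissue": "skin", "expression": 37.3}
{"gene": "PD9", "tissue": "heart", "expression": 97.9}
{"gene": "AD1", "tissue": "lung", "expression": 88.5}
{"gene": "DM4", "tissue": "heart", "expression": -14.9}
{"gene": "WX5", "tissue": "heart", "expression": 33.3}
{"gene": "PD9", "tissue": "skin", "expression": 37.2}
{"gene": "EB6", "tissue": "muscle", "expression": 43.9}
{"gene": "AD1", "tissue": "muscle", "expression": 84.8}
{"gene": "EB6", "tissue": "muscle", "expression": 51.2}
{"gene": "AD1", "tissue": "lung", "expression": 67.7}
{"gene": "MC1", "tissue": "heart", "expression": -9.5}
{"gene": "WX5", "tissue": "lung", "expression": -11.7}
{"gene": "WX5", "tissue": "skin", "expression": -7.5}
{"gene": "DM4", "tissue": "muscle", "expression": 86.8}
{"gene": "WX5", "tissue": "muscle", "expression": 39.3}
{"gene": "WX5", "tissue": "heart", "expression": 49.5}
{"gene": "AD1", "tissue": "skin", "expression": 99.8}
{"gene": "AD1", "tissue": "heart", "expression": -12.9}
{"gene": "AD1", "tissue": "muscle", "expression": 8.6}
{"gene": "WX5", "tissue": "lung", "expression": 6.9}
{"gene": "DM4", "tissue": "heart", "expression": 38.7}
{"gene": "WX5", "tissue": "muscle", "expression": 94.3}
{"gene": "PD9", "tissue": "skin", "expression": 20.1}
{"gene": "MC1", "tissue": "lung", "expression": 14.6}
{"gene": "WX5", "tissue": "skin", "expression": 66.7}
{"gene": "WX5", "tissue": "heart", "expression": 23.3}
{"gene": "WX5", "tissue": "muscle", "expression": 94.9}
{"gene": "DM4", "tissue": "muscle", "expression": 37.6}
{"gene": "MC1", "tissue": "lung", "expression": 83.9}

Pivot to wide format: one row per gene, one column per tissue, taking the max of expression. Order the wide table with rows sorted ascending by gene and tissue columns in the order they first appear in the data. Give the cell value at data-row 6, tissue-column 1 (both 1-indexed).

With rows sorted ascending by gene, row 6 is gene=WX5. tissue columns in first-appearance order: heart, lung, skin, muscle; column 1 is heart.
Long rows with gene=WX5, tissue=heart: max(33.3, 49.5, 23.3) = 49.5.

49.5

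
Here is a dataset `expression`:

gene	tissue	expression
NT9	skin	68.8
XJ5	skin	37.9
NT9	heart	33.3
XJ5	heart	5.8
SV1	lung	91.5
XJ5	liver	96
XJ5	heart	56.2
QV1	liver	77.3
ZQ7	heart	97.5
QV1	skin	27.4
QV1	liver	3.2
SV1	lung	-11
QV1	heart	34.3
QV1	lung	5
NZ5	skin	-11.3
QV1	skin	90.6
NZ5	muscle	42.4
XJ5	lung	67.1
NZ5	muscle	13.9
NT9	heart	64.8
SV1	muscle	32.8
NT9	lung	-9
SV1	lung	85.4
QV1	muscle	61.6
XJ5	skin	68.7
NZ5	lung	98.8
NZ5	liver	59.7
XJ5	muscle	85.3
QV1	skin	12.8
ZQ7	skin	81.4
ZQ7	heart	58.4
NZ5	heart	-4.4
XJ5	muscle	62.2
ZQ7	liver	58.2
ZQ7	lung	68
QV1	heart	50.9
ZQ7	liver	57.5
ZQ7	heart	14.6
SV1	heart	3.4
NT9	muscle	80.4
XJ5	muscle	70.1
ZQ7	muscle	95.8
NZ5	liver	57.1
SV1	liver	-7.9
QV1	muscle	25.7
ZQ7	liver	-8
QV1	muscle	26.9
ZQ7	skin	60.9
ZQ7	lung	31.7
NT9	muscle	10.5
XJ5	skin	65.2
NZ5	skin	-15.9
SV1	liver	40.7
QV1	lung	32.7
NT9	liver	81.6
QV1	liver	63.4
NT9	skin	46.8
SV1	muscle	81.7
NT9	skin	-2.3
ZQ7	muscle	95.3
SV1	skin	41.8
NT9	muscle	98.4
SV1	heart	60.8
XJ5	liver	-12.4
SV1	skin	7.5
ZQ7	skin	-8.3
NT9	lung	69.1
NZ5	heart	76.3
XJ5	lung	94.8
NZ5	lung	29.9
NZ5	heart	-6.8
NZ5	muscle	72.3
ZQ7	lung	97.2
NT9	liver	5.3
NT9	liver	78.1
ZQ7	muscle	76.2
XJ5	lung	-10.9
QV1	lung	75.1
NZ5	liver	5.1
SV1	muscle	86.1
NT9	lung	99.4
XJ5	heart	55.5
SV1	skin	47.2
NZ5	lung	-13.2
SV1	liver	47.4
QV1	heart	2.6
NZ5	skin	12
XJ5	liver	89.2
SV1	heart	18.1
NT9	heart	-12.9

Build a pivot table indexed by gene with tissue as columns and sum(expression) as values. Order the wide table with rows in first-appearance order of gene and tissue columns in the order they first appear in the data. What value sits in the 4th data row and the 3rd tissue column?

With rows in first-appearance order of gene, row 4 is gene=QV1. tissue columns in first-appearance order: skin, heart, lung, liver, muscle; column 3 is lung.
Long rows with gene=QV1, tissue=lung: 5 + 32.7 + 75.1 = 112.8.

112.8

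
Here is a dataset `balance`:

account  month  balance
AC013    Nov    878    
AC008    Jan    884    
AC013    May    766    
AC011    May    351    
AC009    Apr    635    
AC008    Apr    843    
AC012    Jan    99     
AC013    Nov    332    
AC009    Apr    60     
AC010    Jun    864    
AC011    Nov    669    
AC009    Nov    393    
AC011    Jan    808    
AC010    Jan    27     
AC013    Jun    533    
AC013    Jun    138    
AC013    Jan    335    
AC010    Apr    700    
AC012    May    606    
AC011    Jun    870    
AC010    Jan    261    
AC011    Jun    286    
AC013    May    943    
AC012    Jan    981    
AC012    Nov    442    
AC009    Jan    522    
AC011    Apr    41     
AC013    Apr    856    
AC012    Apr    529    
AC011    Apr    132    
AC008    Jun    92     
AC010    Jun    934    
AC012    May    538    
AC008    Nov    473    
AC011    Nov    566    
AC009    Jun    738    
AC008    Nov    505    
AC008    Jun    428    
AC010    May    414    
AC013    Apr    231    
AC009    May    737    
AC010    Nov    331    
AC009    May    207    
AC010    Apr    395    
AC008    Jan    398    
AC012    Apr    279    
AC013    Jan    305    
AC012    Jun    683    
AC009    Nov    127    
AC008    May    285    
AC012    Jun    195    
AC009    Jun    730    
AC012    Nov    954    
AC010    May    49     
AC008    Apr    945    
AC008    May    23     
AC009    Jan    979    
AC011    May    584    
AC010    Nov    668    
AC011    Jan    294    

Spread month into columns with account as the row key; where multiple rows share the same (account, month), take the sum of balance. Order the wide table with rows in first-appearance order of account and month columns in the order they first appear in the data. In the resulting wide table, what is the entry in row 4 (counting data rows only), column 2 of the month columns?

1501

With rows in first-appearance order of account, row 4 is account=AC009. month columns in first-appearance order: Nov, Jan, May, Apr, Jun; column 2 is Jan.
Long rows with account=AC009, month=Jan: 522 + 979 = 1501.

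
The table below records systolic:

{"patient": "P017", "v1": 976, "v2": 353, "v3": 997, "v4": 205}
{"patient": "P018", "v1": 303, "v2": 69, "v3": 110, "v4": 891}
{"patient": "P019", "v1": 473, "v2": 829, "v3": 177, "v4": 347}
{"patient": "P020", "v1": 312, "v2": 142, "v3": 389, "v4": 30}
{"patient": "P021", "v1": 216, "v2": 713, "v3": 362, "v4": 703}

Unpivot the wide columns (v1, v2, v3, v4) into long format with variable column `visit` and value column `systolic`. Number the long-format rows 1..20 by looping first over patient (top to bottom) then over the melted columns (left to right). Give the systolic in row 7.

110

20 rows total (5 × 4). Row 7: index ⌊(7-1)/4⌋ = 1 into patient → P018; (7-1) mod 4 = 2 into the melted columns → v3.
So row 7 is (P018, v3, 110); systolic = 110.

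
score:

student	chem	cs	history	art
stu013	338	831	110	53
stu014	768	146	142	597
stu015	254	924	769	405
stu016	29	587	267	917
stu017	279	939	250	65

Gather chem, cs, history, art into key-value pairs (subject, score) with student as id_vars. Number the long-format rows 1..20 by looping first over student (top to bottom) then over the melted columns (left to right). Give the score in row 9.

254

20 rows total (5 × 4). Row 9: index ⌊(9-1)/4⌋ = 2 into student → stu015; (9-1) mod 4 = 0 into the melted columns → chem.
So row 9 is (stu015, chem, 254); score = 254.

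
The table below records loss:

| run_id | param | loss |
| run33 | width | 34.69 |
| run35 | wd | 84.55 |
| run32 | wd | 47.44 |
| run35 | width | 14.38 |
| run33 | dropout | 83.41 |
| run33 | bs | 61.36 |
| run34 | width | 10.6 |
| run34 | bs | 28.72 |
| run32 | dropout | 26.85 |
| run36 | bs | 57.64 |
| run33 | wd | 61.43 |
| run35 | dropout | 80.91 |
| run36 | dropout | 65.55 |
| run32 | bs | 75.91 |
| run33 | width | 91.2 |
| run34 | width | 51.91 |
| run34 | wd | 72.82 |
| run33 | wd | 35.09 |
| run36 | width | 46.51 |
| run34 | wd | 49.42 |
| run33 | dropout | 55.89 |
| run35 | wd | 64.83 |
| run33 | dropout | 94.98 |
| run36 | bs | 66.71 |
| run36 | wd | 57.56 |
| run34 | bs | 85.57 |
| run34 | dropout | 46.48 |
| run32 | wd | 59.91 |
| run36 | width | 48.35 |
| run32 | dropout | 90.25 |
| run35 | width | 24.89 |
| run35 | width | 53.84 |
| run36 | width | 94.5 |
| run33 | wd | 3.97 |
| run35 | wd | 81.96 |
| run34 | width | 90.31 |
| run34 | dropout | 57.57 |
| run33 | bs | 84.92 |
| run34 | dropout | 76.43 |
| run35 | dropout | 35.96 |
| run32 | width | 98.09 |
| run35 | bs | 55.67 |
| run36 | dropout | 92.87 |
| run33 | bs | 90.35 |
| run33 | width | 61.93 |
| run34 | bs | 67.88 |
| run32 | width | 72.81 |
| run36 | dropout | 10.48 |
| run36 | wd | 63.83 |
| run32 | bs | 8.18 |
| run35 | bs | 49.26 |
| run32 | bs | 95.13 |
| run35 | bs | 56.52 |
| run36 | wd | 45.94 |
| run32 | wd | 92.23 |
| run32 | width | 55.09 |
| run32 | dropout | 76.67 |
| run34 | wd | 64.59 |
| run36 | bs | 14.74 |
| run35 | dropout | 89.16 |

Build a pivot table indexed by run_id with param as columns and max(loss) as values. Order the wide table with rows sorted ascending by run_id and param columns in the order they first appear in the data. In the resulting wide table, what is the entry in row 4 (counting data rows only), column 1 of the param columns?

With rows sorted ascending by run_id, row 4 is run_id=run35. param columns in first-appearance order: width, wd, dropout, bs; column 1 is width.
Long rows with run_id=run35, param=width: max(14.38, 24.89, 53.84) = 53.84.

53.84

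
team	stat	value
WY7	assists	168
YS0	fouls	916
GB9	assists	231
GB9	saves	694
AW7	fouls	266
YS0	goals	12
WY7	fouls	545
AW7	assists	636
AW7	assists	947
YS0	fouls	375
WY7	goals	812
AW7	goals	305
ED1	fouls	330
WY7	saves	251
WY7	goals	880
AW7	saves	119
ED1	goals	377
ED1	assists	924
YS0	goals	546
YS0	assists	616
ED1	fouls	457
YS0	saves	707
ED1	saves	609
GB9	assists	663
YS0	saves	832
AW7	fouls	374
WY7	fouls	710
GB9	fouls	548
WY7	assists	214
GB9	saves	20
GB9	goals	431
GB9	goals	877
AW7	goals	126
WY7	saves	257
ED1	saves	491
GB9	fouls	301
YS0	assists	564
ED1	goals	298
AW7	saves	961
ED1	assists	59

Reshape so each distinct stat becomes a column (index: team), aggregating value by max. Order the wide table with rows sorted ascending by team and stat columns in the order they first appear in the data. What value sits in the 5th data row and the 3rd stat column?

With rows sorted ascending by team, row 5 is team=YS0. stat columns in first-appearance order: assists, fouls, saves, goals; column 3 is saves.
Long rows with team=YS0, stat=saves: max(707, 832) = 832.

832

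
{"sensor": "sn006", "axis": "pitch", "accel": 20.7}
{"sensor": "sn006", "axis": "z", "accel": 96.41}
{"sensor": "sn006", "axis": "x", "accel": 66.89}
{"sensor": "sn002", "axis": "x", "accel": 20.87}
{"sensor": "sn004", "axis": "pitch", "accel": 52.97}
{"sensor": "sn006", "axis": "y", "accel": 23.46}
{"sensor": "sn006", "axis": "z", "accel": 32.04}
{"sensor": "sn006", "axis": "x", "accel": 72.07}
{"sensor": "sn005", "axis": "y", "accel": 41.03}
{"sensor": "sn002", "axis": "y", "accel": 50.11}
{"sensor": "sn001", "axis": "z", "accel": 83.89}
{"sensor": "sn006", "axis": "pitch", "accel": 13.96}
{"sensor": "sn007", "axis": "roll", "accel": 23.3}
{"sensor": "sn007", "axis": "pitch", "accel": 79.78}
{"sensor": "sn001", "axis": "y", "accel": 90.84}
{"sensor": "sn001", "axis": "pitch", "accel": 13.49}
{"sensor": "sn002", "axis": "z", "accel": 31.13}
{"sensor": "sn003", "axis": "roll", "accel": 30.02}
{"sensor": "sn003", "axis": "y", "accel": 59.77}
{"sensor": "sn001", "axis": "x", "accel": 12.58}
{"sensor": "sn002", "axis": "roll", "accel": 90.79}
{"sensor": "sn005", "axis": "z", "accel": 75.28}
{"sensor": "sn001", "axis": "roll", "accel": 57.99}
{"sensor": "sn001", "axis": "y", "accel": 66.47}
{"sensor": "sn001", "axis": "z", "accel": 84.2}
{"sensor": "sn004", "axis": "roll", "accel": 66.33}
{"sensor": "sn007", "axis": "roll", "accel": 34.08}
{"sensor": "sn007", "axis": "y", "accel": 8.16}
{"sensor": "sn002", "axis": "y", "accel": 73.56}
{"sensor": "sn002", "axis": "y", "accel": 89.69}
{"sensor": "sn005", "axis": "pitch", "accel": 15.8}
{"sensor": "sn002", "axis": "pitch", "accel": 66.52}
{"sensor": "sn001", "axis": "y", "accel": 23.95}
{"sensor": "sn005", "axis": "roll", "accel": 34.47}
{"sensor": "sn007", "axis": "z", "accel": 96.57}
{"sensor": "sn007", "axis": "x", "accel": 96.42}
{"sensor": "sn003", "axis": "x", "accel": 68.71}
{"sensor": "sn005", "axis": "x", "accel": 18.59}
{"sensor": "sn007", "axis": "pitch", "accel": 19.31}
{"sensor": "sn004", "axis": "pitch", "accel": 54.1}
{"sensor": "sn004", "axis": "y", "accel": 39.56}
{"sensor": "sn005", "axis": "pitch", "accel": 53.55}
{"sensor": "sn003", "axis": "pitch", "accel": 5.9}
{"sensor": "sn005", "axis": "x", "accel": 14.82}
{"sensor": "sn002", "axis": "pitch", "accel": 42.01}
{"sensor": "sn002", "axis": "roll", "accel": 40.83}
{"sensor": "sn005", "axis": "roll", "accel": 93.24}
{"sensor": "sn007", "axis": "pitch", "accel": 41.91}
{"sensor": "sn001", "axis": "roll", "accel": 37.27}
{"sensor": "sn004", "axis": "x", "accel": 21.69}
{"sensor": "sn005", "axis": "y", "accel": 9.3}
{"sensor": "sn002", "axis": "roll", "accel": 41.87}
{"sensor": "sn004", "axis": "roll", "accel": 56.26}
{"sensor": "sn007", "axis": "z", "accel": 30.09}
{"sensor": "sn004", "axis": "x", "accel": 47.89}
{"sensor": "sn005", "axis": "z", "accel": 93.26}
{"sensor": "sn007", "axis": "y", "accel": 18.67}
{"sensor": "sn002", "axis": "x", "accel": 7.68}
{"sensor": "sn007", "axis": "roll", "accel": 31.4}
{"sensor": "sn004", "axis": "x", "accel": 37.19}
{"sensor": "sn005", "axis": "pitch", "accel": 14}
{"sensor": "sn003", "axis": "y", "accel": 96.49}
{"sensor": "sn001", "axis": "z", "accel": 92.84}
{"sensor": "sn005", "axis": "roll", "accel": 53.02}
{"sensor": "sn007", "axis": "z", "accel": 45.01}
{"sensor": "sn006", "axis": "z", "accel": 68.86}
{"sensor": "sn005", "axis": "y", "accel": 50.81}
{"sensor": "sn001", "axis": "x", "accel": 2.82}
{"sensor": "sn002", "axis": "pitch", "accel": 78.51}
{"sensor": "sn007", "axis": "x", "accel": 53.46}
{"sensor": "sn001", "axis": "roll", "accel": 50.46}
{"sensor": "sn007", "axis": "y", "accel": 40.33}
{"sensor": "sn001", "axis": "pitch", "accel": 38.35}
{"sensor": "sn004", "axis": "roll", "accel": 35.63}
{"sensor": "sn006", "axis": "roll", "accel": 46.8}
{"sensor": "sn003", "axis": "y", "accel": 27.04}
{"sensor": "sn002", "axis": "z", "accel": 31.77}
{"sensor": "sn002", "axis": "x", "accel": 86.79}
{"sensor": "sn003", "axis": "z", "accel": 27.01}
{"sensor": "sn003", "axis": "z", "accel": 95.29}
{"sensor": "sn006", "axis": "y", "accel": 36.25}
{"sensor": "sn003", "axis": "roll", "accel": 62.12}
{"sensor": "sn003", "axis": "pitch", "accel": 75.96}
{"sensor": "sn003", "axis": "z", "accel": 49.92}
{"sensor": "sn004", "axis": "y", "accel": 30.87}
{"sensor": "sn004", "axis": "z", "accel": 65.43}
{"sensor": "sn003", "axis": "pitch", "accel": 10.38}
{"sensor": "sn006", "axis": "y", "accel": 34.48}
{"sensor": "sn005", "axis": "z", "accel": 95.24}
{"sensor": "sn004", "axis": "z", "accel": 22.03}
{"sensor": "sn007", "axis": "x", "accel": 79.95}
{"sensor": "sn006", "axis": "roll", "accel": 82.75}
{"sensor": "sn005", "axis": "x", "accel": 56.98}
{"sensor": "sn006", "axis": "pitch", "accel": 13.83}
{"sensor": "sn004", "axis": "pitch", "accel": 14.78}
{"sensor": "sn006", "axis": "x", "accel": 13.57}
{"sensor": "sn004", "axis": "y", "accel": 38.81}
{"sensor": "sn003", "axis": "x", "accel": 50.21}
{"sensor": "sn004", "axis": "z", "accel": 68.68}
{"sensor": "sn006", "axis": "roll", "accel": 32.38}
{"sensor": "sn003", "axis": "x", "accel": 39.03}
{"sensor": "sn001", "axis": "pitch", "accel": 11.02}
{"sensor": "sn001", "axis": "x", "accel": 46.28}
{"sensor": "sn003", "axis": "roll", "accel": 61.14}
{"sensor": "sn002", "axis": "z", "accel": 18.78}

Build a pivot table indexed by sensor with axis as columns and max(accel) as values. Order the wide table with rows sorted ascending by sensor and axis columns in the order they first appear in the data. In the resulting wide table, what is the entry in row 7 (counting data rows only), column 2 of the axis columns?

With rows sorted ascending by sensor, row 7 is sensor=sn007. axis columns in first-appearance order: pitch, z, x, y, roll; column 2 is z.
Long rows with sensor=sn007, axis=z: max(96.57, 30.09, 45.01) = 96.57.

96.57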